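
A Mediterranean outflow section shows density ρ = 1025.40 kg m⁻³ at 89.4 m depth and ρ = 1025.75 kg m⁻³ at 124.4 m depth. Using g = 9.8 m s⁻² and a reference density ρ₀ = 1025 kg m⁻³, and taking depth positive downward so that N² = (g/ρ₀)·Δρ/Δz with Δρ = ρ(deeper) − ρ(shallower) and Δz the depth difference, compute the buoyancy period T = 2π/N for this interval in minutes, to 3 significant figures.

10.7 min

Δρ = 1025.75 − 1025.40 = 0.35 kg m⁻³ over Δz = 124.4 − 89.4 = 35 m.
N² = (9.8/1025) × (0.35/35) = 9.5610 × 10⁻⁵ s⁻².
N = √(9.5610 × 10⁻⁵) = 9.7780 × 10⁻³ rad s⁻¹, so T = 2π/N = 642.58 s = 10.710 min ≈ 10.7 min.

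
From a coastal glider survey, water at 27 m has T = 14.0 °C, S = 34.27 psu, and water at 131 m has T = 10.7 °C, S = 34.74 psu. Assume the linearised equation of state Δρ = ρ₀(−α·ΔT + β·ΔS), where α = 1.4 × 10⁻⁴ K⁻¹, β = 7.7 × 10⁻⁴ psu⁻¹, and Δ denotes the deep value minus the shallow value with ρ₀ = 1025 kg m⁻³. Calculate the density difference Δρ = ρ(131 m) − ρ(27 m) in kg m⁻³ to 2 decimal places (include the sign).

ΔT = -3.3 K, ΔS = +0.47 psu (deep − shallow).
Δρ/ρ₀ = −(1.4 × 10⁻⁴)(-3.3) + (7.7 × 10⁻⁴)(+0.47) = 8.239 × 10⁻⁴.
Δρ = 1025 × (8.239 × 10⁻⁴) = +0.84 kg m⁻³.
Positive Δρ: denser below, stable.

+0.84 kg m⁻³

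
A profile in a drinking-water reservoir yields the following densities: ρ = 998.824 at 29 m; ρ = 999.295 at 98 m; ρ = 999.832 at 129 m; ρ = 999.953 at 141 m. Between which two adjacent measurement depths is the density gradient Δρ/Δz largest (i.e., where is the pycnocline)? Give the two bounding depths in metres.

98–129 m

Compute the density gradient over each adjacent pair:
  29–98 m: Δρ/Δz = 0.471/69 = 6.8 × 10⁻³ kg m⁻⁴
  98–129 m: Δρ/Δz = 0.537/31 = 0.017 kg m⁻⁴
  129–141 m: Δρ/Δz = 0.121/12 = 0.010 kg m⁻⁴
The largest gradient is in the 98–129 m interval — the pycnocline.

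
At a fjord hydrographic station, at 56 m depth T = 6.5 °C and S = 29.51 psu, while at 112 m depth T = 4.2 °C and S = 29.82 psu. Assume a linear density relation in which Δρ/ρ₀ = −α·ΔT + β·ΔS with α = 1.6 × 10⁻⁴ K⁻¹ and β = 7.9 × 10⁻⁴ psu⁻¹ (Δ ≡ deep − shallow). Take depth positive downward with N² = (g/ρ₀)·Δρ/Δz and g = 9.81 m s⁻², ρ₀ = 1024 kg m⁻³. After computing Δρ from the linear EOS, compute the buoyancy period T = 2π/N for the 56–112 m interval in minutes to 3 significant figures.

10.1 min

ΔT = -2.3 K, ΔS = +0.31 psu (deep − shallow).
Δρ/ρ₀ = −αΔT + βΔS = 3.68 × 10⁻⁴ + 2.449 × 10⁻⁴ = 6.129 × 10⁻⁴, so Δρ ≈ 0.6276 kg m⁻³.
N² = (g/ρ₀)·Δρ/Δz = g·(Δρ/ρ₀)/Δz = 9.81 × 6.129 × 10⁻⁴ / 56 = 1.0737 × 10⁻⁴ s⁻².
N = √(1.0737 × 10⁻⁴) = 0.010362 rad s⁻¹ → T = 2π/N = 606.37 s = 10.106 min ≈ 10.1 min.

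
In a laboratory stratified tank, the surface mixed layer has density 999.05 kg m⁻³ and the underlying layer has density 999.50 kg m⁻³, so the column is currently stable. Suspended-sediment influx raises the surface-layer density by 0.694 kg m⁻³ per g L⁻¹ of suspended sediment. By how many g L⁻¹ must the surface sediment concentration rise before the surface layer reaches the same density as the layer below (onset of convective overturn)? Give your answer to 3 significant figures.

Density deficit of the surface layer: 999.50 − 999.05 = 0.45 kg m⁻³.
Required change = 0.45 / 0.694 = 0.648 g L⁻¹.

0.648 g L⁻¹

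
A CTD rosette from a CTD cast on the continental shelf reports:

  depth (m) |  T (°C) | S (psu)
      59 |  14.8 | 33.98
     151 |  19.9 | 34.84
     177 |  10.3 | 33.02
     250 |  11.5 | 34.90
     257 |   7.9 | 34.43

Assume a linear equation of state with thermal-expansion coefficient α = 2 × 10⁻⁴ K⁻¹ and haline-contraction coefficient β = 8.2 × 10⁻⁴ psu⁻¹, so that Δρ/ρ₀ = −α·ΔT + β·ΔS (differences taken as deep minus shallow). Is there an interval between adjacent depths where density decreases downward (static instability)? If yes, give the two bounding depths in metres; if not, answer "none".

Evaluate Δρ/ρ₀ = −αΔT + βΔS across each adjacent pair:
  59–151 m: −αΔT+βΔS = −(2 × 10⁻⁴)(+5.1)+(8.2 × 10⁻⁴)(+0.86) = -3.1 × 10⁻⁴ → UNSTABLE
  151–177 m: −αΔT+βΔS = −(2 × 10⁻⁴)(-9.6)+(8.2 × 10⁻⁴)(-1.82) = 4.3 × 10⁻⁴ → stable
  177–250 m: −αΔT+βΔS = −(2 × 10⁻⁴)(+1.2)+(8.2 × 10⁻⁴)(+1.88) = 1.3 × 10⁻³ → stable
  250–257 m: −αΔT+βΔS = −(2 × 10⁻⁴)(-3.6)+(8.2 × 10⁻⁴)(-0.47) = 3.3 × 10⁻⁴ → stable
The 59–151 m interval has Δρ < 0: lighter water underlies denser water.

59–151 m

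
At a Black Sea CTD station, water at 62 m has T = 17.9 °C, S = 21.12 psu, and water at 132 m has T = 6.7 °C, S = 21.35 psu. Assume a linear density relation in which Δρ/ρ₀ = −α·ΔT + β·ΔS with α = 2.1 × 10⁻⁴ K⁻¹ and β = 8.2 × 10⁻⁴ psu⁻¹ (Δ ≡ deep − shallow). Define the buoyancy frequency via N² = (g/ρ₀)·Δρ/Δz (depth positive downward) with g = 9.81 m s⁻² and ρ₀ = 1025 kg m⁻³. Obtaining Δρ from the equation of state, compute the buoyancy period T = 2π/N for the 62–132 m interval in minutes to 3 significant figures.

5.55 min

ΔT = -11.2 K, ΔS = +0.23 psu (deep − shallow).
Δρ/ρ₀ = −αΔT + βΔS = 2.352 × 10⁻³ + 1.886 × 10⁻⁴ = 2.5406 × 10⁻³, so Δρ ≈ 2.604 kg m⁻³.
N² = (g/ρ₀)·Δρ/Δz = g·(Δρ/ρ₀)/Δz = 9.81 × 2.5406 × 10⁻³ / 70 = 3.5605 × 10⁻⁴ s⁻².
N = √(3.5605 × 10⁻⁴) = 0.018869 rad s⁻¹ → T = 2π/N = 332.99 s = 5.5498 min ≈ 5.55 min.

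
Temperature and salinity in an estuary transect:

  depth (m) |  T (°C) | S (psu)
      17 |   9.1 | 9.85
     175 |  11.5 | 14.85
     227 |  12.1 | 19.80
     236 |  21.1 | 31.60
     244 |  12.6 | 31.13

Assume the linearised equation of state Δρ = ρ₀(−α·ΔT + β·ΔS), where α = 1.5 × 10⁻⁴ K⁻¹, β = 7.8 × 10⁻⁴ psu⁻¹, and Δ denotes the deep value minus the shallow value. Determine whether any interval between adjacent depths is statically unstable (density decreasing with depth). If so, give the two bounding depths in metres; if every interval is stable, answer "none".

none

Evaluate Δρ/ρ₀ = −αΔT + βΔS across each adjacent pair:
  17–175 m: −αΔT+βΔS = −(1.5 × 10⁻⁴)(+2.4)+(7.8 × 10⁻⁴)(+5.00) = 3.5 × 10⁻³ → stable
  175–227 m: −αΔT+βΔS = −(1.5 × 10⁻⁴)(+0.6)+(7.8 × 10⁻⁴)(+4.95) = 3.8 × 10⁻³ → stable
  227–236 m: −αΔT+βΔS = −(1.5 × 10⁻⁴)(+9.0)+(7.8 × 10⁻⁴)(+11.80) = 7.9 × 10⁻³ → stable
  236–244 m: −αΔT+βΔS = −(1.5 × 10⁻⁴)(-8.5)+(7.8 × 10⁻⁴)(-0.47) = 9.1 × 10⁻⁴ → stable
Every interval has Δρ > 0: the column is stably stratified throughout.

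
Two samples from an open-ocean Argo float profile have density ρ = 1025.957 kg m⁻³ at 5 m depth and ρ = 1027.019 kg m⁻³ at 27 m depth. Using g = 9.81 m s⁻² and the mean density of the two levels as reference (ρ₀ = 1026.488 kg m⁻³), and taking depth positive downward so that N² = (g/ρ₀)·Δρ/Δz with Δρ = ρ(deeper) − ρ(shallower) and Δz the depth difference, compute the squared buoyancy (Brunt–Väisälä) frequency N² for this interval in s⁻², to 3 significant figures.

4.61 × 10⁻⁴ s⁻²

Δρ = 1027.019 − 1025.957 = 1.062 kg m⁻³ over Δz = 27 − 5 = 22 m.
N² = (9.81/1026.488) × (1.062/22) = 4.6134 × 10⁻⁴ s⁻² ≈ 4.61 × 10⁻⁴ s⁻².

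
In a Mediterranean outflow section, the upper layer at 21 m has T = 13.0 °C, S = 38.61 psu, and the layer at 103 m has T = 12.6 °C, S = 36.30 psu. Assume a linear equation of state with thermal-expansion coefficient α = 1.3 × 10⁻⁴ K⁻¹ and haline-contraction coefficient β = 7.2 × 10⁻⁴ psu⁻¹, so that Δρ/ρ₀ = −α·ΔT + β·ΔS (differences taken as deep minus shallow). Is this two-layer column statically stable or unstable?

ΔT = 12.6 − 13.0 = -0.4 K and ΔS = 36.30 − 38.61 = -2.31 psu (deep − shallow).
−αΔT = 5.20 × 10⁻⁵; βΔS = -1.6632 × 10⁻³; sum Δρ/ρ₀ = -1.6112 × 10⁻³.
Δρ/ρ₀ < 0, so Δρ < 0: deeper water is lighter → statically unstable; the column would overturn.

unstable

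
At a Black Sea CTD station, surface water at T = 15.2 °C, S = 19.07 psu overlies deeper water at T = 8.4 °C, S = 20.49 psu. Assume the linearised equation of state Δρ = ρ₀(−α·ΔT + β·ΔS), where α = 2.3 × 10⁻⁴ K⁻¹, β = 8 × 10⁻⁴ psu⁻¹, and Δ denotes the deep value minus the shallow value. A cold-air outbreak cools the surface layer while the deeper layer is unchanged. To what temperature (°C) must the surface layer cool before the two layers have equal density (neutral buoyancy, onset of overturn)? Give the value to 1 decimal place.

Neutral buoyancy requires Δρ = 0, i.e. −α(T_deep − T_surf′) + β(S_deep − S_surf) = 0.
T_surf′ = T_deep − (β/α)·ΔS = 8.4 − (8 × 10⁻⁴/2.3 × 10⁻⁴)·(+1.42) = 3.461 °C.
Cooling required: 15.2 − (3.461) = 11.739 °C.

3.5 °C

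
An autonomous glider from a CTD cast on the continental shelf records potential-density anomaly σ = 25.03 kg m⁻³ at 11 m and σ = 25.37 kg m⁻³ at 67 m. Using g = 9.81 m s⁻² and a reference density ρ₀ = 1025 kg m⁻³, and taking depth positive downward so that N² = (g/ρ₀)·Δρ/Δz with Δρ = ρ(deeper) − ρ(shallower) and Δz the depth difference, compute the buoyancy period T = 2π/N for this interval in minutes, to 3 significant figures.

13.7 min

Δρ = 1025.37 − 1025.03 = 0.34 kg m⁻³ over Δz = 67 − 11 = 56 m.
N² = (9.81/1025) × (0.34/56) = 5.8108 × 10⁻⁵ s⁻².
N = √(5.8108 × 10⁻⁵) = 7.6229 × 10⁻³ rad s⁻¹, so T = 2π/N = 824.25 s = 13.738 min ≈ 13.7 min.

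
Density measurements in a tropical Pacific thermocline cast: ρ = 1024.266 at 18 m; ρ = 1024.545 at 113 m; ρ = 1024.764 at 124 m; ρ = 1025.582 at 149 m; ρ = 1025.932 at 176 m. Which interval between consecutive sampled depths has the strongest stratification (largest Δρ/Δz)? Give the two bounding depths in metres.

124–149 m

Compute the density gradient over each adjacent pair:
  18–113 m: Δρ/Δz = 0.279/95 = 2.9 × 10⁻³ kg m⁻⁴
  113–124 m: Δρ/Δz = 0.219/11 = 0.020 kg m⁻⁴
  124–149 m: Δρ/Δz = 0.818/25 = 0.033 kg m⁻⁴
  149–176 m: Δρ/Δz = 0.350/27 = 0.013 kg m⁻⁴
The largest gradient is in the 124–149 m interval — the pycnocline.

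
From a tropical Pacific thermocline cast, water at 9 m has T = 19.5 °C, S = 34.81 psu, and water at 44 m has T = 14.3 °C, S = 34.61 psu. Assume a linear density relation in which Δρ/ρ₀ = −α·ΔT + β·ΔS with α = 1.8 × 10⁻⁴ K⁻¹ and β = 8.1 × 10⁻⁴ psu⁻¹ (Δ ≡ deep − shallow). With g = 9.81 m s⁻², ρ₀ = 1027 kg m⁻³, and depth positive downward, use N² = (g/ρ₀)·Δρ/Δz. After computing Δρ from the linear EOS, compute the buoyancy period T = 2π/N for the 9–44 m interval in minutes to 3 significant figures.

ΔT = -5.2 K, ΔS = -0.20 psu (deep − shallow).
Δρ/ρ₀ = −αΔT + βΔS = 9.36 × 10⁻⁴ − 1.62 × 10⁻⁴ = 7.74 × 10⁻⁴, so Δρ ≈ 0.7949 kg m⁻³.
N² = (g/ρ₀)·Δρ/Δz = g·(Δρ/ρ₀)/Δz = 9.81 × 7.74 × 10⁻⁴ / 35 = 2.1694 × 10⁻⁴ s⁻².
N = √(2.1694 × 10⁻⁴) = 0.014729 rad s⁻¹ → T = 2π/N = 426.59 s = 7.1098 min ≈ 7.11 min.

7.11 min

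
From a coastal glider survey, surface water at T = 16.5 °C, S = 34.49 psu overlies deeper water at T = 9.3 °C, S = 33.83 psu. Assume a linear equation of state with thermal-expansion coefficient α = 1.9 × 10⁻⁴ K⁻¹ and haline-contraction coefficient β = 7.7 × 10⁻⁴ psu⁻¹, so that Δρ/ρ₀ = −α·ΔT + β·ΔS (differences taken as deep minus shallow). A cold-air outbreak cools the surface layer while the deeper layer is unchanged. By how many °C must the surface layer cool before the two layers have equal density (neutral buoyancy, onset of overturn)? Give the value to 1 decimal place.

4.5 °C

Neutral buoyancy requires Δρ = 0, i.e. −α(T_deep − T_surf′) + β(S_deep − S_surf) = 0.
T_surf′ = T_deep − (β/α)·ΔS = 9.3 − (7.7 × 10⁻⁴/1.9 × 10⁻⁴)·(-0.66) = 11.975 °C.
Cooling required: 16.5 − (11.975) = 4.525 °C.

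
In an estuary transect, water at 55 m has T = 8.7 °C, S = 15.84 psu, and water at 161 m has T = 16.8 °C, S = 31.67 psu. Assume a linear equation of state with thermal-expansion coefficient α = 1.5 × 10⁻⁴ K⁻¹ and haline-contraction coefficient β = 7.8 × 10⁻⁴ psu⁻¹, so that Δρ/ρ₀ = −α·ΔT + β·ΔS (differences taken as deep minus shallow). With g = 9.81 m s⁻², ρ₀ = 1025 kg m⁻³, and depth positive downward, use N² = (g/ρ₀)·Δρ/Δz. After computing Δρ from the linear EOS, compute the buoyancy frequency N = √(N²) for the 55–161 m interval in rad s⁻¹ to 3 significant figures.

ΔT = +8.1 K, ΔS = +15.83 psu (deep − shallow).
Δρ/ρ₀ = −αΔT + βΔS = -1.215 × 10⁻³ + 0.0123474 = 0.0111324, so Δρ ≈ 11.41 kg m⁻³.
N² = (g/ρ₀)·Δρ/Δz = g·(Δρ/ρ₀)/Δz = 9.81 × 0.0111324 / 106 = 1.0303 × 10⁻³ s⁻².
N = √(1.0303 × 10⁻³) = 0.032098 rad s⁻¹ ≈ 0.0321 rad s⁻¹.

0.0321 rad s⁻¹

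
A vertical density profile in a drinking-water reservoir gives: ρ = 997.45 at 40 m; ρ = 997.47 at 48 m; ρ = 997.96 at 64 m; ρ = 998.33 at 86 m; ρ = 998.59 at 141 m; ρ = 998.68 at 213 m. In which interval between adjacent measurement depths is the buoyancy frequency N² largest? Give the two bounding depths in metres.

48–64 m

Compute the density gradient over each adjacent pair:
  40–48 m: Δρ/Δz = 0.02/8 = 2.5 × 10⁻³ kg m⁻⁴
  48–64 m: Δρ/Δz = 0.49/16 = 0.031 kg m⁻⁴
  64–86 m: Δρ/Δz = 0.37/22 = 0.017 kg m⁻⁴
  86–141 m: Δρ/Δz = 0.26/55 = 4.7 × 10⁻³ kg m⁻⁴
  141–213 m: Δρ/Δz = 0.09/72 = 1.3 × 10⁻³ kg m⁻⁴
The largest gradient is in the 48–64 m interval — the pycnocline.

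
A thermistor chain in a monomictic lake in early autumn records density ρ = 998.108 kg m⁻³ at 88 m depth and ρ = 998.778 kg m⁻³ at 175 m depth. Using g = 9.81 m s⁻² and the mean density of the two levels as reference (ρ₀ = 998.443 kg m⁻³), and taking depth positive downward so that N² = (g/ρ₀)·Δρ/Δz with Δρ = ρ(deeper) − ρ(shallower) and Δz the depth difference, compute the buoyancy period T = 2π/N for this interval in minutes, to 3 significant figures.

12.0 min

Δρ = 998.778 − 998.108 = 0.670 kg m⁻³ over Δz = 175 − 88 = 87 m.
N² = (9.81/998.443) × (0.670/87) = 7.5666 × 10⁻⁵ s⁻².
N = √(7.5666 × 10⁻⁵) = 8.6986 × 10⁻³ rad s⁻¹, so T = 2π/N = 722.32 s = 12.039 min ≈ 12.0 min.
N² > 0, so the interval is statically stable.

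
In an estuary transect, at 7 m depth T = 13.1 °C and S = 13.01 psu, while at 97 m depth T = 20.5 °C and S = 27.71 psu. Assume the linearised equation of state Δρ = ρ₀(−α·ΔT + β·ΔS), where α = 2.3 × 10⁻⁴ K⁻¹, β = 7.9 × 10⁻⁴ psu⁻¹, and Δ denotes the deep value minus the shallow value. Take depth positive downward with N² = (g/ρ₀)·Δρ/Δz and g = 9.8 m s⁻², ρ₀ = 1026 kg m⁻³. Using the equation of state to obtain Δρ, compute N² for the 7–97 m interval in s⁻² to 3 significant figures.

ΔT = +7.4 K, ΔS = +14.70 psu (deep − shallow).
Δρ/ρ₀ = −αΔT + βΔS = -1.702 × 10⁻³ + 0.011613 = 9.911 × 10⁻³, so Δρ ≈ 10.17 kg m⁻³.
N² = (g/ρ₀)·Δρ/Δz = g·(Δρ/ρ₀)/Δz = 9.8 × 9.911 × 10⁻³ / 90 = 1.0792 × 10⁻³ s⁻² ≈ 1.08 × 10⁻³ s⁻².

1.08 × 10⁻³ s⁻²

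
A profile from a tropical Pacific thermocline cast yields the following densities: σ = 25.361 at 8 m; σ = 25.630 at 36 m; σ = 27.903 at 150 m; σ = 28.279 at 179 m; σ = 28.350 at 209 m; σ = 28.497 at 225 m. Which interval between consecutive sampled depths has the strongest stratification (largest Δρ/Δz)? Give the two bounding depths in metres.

36–150 m

Compute the density gradient over each adjacent pair:
  8–36 m: Δρ/Δz = 0.269/28 = 9.6 × 10⁻³ kg m⁻⁴
  36–150 m: Δρ/Δz = 2.273/114 = 0.020 kg m⁻⁴
  150–179 m: Δρ/Δz = 0.376/29 = 0.013 kg m⁻⁴
  179–209 m: Δρ/Δz = 0.071/30 = 2.4 × 10⁻³ kg m⁻⁴
  209–225 m: Δρ/Δz = 0.147/16 = 9.2 × 10⁻³ kg m⁻⁴
The largest gradient is in the 36–150 m interval — the pycnocline.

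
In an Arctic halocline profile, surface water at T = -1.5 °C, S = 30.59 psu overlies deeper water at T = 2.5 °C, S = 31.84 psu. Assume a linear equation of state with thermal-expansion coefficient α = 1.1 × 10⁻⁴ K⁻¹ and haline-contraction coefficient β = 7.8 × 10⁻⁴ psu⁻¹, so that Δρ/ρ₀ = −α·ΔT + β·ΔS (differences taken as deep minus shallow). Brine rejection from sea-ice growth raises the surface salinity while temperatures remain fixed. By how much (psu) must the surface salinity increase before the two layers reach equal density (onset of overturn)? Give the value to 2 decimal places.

0.69 psu

Neutral buoyancy requires −α(T_deep − T_surf) + β(S_deep − S_surf′) = 0.
S_surf′ = S_deep − (α/β)·ΔT = 31.84 − (1.1 × 10⁻⁴/7.8 × 10⁻⁴)·(+4.0) = 31.2759 psu.
Increase required: 31.2759 − 30.59 = 0.6859 psu.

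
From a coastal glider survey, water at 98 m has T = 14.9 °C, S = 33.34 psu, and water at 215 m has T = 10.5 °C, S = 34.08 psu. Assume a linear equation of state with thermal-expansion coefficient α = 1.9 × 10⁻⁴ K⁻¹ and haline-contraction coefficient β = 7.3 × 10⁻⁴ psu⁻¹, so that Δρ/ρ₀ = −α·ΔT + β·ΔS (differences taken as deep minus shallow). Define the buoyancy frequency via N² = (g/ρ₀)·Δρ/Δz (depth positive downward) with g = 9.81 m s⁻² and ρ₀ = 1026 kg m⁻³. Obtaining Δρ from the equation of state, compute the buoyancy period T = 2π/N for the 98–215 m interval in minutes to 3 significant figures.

ΔT = -4.4 K, ΔS = +0.74 psu (deep − shallow).
Δρ/ρ₀ = −αΔT + βΔS = 8.36 × 10⁻⁴ + 5.402 × 10⁻⁴ = 1.3762 × 10⁻³, so Δρ ≈ 1.412 kg m⁻³.
N² = (g/ρ₀)·Δρ/Δz = g·(Δρ/ρ₀)/Δz = 9.81 × 1.3762 × 10⁻³ / 117 = 1.1539 × 10⁻⁴ s⁻².
N = √(1.1539 × 10⁻⁴) = 0.010742 rad s⁻¹ → T = 2π/N = 584.92 s = 9.7487 min ≈ 9.75 min.

9.75 min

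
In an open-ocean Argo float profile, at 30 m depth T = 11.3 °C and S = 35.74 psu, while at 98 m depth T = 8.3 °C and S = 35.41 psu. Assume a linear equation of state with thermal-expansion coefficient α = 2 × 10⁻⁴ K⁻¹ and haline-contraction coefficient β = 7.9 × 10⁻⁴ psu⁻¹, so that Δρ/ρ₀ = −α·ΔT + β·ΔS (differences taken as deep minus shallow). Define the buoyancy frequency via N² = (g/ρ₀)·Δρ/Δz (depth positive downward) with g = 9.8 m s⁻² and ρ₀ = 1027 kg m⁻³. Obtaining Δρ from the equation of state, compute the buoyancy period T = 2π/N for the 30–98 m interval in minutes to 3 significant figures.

ΔT = -3.0 K, ΔS = -0.33 psu (deep − shallow).
Δρ/ρ₀ = −αΔT + βΔS = 6.00 × 10⁻⁴ − 2.607 × 10⁻⁴ = 3.393 × 10⁻⁴, so Δρ ≈ 0.3485 kg m⁻³.
N² = (g/ρ₀)·Δρ/Δz = g·(Δρ/ρ₀)/Δz = 9.8 × 3.393 × 10⁻⁴ / 68 = 4.8899 × 10⁻⁵ s⁻².
N = √(4.8899 × 10⁻⁵) = 6.9928 × 10⁻³ rad s⁻¹ → T = 2π/N = 898.52 s = 14.975 min ≈ 15.0 min.

15.0 min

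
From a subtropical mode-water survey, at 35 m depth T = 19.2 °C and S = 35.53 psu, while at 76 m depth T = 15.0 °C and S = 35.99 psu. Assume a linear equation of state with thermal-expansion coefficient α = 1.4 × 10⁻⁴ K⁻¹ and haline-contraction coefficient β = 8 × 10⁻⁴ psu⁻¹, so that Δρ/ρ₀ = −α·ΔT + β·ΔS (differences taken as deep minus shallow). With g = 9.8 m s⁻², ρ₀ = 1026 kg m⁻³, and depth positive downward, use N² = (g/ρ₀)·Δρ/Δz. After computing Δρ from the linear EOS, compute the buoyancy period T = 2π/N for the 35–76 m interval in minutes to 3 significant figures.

ΔT = -4.2 K, ΔS = +0.46 psu (deep − shallow).
Δρ/ρ₀ = −αΔT + βΔS = 5.88 × 10⁻⁴ + 3.68 × 10⁻⁴ = 9.56 × 10⁻⁴, so Δρ ≈ 0.9809 kg m⁻³.
N² = (g/ρ₀)·Δρ/Δz = g·(Δρ/ρ₀)/Δz = 9.8 × 9.56 × 10⁻⁴ / 41 = 2.2851 × 10⁻⁴ s⁻².
N = √(2.2851 × 10⁻⁴) = 0.015117 rad s⁻¹ → T = 2π/N = 415.64 s = 6.9273 min ≈ 6.93 min.

6.93 min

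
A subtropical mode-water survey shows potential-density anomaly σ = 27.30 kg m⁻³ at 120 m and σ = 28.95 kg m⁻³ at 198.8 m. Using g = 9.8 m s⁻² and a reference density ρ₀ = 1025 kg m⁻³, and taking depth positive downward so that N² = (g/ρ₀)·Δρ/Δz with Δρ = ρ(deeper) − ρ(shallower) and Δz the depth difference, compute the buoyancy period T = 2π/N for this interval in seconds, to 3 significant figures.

Δρ = 1028.95 − 1027.30 = 1.65 kg m⁻³ over Δz = 198.8 − 120 = 78.8 m.
N² = (9.8/1025) × (1.65/78.8) = 2.0020 × 10⁻⁴ s⁻².
N = √(2.0020 × 10⁻⁴) = 0.014149 rad s⁻¹, so T = 2π/N = 444.07 s ≈ 444 s.

444 s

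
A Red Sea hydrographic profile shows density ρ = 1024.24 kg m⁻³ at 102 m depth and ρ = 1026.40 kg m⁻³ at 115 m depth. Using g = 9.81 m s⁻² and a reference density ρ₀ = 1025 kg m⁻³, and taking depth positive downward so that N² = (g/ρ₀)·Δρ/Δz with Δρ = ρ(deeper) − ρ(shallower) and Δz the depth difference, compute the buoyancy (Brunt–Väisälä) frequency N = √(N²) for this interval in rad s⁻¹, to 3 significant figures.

Δρ = 1026.40 − 1024.24 = 2.16 kg m⁻³ over Δz = 115 − 102 = 13 m.
N² = (9.81/1025) × (2.16/13) = 1.5902 × 10⁻³ s⁻².
N = √(1.5902 × 10⁻³) = 0.039877 rad s⁻¹ ≈ 0.0399 rad s⁻¹.

0.0399 rad s⁻¹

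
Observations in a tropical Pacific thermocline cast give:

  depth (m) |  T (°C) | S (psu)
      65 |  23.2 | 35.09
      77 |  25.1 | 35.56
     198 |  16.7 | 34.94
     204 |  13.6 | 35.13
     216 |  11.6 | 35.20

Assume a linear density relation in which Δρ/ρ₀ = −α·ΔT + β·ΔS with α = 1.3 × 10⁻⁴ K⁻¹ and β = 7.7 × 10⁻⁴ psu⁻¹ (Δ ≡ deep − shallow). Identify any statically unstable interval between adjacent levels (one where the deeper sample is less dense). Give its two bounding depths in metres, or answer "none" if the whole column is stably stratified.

none

Evaluate Δρ/ρ₀ = −αΔT + βΔS across each adjacent pair:
  65–77 m: −αΔT+βΔS = −(1.3 × 10⁻⁴)(+1.9)+(7.7 × 10⁻⁴)(+0.47) = 1.1 × 10⁻⁴ → stable
  77–198 m: −αΔT+βΔS = −(1.3 × 10⁻⁴)(-8.4)+(7.7 × 10⁻⁴)(-0.62) = 6.1 × 10⁻⁴ → stable
  198–204 m: −αΔT+βΔS = −(1.3 × 10⁻⁴)(-3.1)+(7.7 × 10⁻⁴)(+0.19) = 5.5 × 10⁻⁴ → stable
  204–216 m: −αΔT+βΔS = −(1.3 × 10⁻⁴)(-2.0)+(7.7 × 10⁻⁴)(+0.07) = 3.1 × 10⁻⁴ → stable
Every interval has Δρ > 0: the column is stably stratified throughout.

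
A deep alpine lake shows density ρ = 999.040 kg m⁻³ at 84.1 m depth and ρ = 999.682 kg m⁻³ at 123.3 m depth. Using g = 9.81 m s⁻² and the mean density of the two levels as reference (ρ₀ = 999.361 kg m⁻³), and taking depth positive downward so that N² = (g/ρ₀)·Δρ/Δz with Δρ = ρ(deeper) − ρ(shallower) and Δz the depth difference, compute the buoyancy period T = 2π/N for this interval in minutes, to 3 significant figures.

Δρ = 999.682 − 999.040 = 0.642 kg m⁻³ over Δz = 123.3 − 84.1 = 39.2 m.
N² = (9.81/999.361) × (0.642/39.2) = 1.6077 × 10⁻⁴ s⁻².
N = √(1.6077 × 10⁻⁴) = 0.012680 rad s⁻¹, so T = 2π/N = 495.52 s = 8.2587 min ≈ 8.26 min.

8.26 min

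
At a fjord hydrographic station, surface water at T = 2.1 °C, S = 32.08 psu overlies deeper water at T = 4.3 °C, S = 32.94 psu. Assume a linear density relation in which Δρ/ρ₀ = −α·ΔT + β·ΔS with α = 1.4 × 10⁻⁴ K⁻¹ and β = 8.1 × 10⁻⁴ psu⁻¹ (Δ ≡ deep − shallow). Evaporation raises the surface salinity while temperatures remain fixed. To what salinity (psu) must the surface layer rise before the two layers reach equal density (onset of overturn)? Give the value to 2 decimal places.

32.56 psu

Neutral buoyancy requires −α(T_deep − T_surf) + β(S_deep − S_surf′) = 0.
S_surf′ = S_deep − (α/β)·ΔT = 32.94 − (1.4 × 10⁻⁴/8.1 × 10⁻⁴)·(+2.2) = 32.5598 psu.
Increase required: 32.5598 − 32.08 = 0.4798 psu.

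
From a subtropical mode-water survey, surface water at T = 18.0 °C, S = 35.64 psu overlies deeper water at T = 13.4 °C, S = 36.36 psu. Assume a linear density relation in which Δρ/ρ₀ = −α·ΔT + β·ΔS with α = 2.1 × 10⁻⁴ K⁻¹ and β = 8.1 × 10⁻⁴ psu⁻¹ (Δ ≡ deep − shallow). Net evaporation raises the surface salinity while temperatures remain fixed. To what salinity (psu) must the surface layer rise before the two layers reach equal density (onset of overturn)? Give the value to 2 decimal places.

Neutral buoyancy requires −α(T_deep − T_surf) + β(S_deep − S_surf′) = 0.
S_surf′ = S_deep − (α/β)·ΔT = 36.36 − (2.1 × 10⁻⁴/8.1 × 10⁻⁴)·(-4.6) = 37.5526 psu.
Increase required: 37.5526 − 35.64 = 1.9126 psu.

37.55 psu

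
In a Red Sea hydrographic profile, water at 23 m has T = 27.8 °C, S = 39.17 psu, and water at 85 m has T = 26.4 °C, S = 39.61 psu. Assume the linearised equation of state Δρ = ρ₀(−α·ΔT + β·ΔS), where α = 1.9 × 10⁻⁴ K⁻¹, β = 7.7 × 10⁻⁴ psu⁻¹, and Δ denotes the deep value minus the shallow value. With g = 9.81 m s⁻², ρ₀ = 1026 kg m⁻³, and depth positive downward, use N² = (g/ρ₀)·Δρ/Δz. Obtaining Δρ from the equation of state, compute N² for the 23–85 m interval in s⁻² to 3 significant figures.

ΔT = -1.4 K, ΔS = +0.44 psu (deep − shallow).
Δρ/ρ₀ = −αΔT + βΔS = 2.66 × 10⁻⁴ + 3.388 × 10⁻⁴ = 6.048 × 10⁻⁴, so Δρ ≈ 0.6205 kg m⁻³.
N² = (g/ρ₀)·Δρ/Δz = g·(Δρ/ρ₀)/Δz = 9.81 × 6.048 × 10⁻⁴ / 62 = 9.5695 × 10⁻⁵ s⁻² ≈ 9.57 × 10⁻⁵ s⁻².

9.57 × 10⁻⁵ s⁻²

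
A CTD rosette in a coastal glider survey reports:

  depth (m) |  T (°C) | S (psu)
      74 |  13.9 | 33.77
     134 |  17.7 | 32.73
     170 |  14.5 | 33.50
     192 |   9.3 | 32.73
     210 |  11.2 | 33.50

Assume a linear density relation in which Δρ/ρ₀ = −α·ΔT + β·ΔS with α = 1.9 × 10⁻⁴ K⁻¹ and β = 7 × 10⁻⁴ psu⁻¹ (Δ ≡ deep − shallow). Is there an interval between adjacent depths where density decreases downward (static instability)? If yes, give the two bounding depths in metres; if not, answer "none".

Evaluate Δρ/ρ₀ = −αΔT + βΔS across each adjacent pair:
  74–134 m: −αΔT+βΔS = −(1.9 × 10⁻⁴)(+3.8)+(7 × 10⁻⁴)(-1.04) = -1.4 × 10⁻³ → UNSTABLE
  134–170 m: −αΔT+βΔS = −(1.9 × 10⁻⁴)(-3.2)+(7 × 10⁻⁴)(+0.77) = 1.1 × 10⁻³ → stable
  170–192 m: −αΔT+βΔS = −(1.9 × 10⁻⁴)(-5.2)+(7 × 10⁻⁴)(-0.77) = 4.5 × 10⁻⁴ → stable
  192–210 m: −αΔT+βΔS = −(1.9 × 10⁻⁴)(+1.9)+(7 × 10⁻⁴)(+0.77) = 1.8 × 10⁻⁴ → stable
The 74–134 m interval has Δρ < 0: lighter water underlies denser water.

74–134 m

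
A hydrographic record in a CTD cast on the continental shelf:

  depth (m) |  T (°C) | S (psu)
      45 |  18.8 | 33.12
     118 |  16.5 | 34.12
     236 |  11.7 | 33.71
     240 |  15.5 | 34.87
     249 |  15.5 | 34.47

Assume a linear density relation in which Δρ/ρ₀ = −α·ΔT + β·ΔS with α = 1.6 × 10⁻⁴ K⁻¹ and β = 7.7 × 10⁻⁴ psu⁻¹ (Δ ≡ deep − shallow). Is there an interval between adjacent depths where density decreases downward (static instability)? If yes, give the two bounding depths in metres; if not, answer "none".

240–249 m

Evaluate Δρ/ρ₀ = −αΔT + βΔS across each adjacent pair:
  45–118 m: −αΔT+βΔS = −(1.6 × 10⁻⁴)(-2.3)+(7.7 × 10⁻⁴)(+1.00) = 1.1 × 10⁻³ → stable
  118–236 m: −αΔT+βΔS = −(1.6 × 10⁻⁴)(-4.8)+(7.7 × 10⁻⁴)(-0.41) = 4.5 × 10⁻⁴ → stable
  236–240 m: −αΔT+βΔS = −(1.6 × 10⁻⁴)(+3.8)+(7.7 × 10⁻⁴)(+1.16) = 2.9 × 10⁻⁴ → stable
  240–249 m: −αΔT+βΔS = −(1.6 × 10⁻⁴)(+0.0)+(7.7 × 10⁻⁴)(-0.40) = -3.1 × 10⁻⁴ → UNSTABLE
The 240–249 m interval has Δρ < 0: lighter water underlies denser water.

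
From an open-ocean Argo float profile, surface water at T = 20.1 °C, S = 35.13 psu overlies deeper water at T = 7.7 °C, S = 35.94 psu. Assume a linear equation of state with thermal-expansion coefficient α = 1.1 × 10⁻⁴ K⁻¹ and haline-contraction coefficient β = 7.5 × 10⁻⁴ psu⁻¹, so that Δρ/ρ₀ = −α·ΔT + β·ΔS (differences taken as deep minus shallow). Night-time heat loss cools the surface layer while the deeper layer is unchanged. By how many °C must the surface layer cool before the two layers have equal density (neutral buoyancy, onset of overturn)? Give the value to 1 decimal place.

Neutral buoyancy requires Δρ = 0, i.e. −α(T_deep − T_surf′) + β(S_deep − S_surf) = 0.
T_surf′ = T_deep − (β/α)·ΔS = 7.7 − (7.5 × 10⁻⁴/1.1 × 10⁻⁴)·(+0.81) = 2.177 °C.
Cooling required: 20.1 − (2.177) = 17.923 °C.

17.9 °C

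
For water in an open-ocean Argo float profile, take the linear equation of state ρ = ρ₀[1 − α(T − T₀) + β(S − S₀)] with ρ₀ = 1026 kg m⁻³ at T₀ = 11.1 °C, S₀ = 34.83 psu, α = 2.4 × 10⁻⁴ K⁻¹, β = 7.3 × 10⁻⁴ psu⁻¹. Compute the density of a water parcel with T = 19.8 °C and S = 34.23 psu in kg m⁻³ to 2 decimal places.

1023.41 kg m⁻³

T − T₀ = +8.7 K, S − S₀ = -0.60 psu.
Bracket = 1 − α·(+8.7) + β·(-0.60) = 1 + (-2.526 × 10⁻³) = 0.9974740.
ρ = 1026 × 0.9974740 = 1023.41 kg m⁻³.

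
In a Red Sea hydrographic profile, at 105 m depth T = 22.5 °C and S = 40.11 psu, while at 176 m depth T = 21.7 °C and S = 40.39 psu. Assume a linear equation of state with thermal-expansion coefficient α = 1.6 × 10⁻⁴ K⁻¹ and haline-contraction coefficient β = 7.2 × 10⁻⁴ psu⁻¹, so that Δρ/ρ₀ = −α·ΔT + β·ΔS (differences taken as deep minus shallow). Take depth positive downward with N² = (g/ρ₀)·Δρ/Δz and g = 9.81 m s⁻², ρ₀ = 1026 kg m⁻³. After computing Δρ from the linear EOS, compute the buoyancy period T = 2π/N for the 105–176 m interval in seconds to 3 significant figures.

ΔT = -0.8 K, ΔS = +0.28 psu (deep − shallow).
Δρ/ρ₀ = −αΔT + βΔS = 1.28 × 10⁻⁴ + 2.016 × 10⁻⁴ = 3.296 × 10⁻⁴, so Δρ ≈ 0.3382 kg m⁻³.
N² = (g/ρ₀)·Δρ/Δz = g·(Δρ/ρ₀)/Δz = 9.81 × 3.296 × 10⁻⁴ / 71 = 4.5541 × 10⁻⁵ s⁻².
N = √(4.5541 × 10⁻⁵) = 6.7484 × 10⁻³ rad s⁻¹ → T = 2π/N = 931.06 s ≈ 931 s.

931 s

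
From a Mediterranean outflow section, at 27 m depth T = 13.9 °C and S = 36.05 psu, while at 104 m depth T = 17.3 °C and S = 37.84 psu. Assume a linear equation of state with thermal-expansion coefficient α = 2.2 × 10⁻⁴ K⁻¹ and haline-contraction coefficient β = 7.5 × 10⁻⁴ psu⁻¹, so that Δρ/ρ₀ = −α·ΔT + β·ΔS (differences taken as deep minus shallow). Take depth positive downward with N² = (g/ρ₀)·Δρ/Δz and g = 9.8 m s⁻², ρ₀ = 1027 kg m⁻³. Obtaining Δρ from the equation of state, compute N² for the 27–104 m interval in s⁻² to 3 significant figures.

7.57 × 10⁻⁵ s⁻²

ΔT = +3.4 K, ΔS = +1.79 psu (deep − shallow).
Δρ/ρ₀ = −αΔT + βΔS = -7.48 × 10⁻⁴ + 1.3425 × 10⁻³ = 5.945 × 10⁻⁴, so Δρ ≈ 0.6106 kg m⁻³.
N² = (g/ρ₀)·Δρ/Δz = g·(Δρ/ρ₀)/Δz = 9.8 × 5.945 × 10⁻⁴ / 77 = 7.5664 × 10⁻⁵ s⁻² ≈ 7.57 × 10⁻⁵ s⁻².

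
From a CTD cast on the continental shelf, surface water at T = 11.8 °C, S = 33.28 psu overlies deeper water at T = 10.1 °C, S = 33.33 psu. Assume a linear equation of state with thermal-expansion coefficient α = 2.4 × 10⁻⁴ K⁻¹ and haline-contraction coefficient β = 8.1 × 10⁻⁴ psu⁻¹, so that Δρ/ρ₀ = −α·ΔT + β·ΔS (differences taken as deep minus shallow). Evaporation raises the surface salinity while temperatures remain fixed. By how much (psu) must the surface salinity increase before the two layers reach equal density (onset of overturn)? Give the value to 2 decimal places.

Neutral buoyancy requires −α(T_deep − T_surf) + β(S_deep − S_surf′) = 0.
S_surf′ = S_deep − (α/β)·ΔT = 33.33 − (2.4 × 10⁻⁴/8.1 × 10⁻⁴)·(-1.7) = 33.8337 psu.
Increase required: 33.8337 − 33.28 = 0.5537 psu.

0.55 psu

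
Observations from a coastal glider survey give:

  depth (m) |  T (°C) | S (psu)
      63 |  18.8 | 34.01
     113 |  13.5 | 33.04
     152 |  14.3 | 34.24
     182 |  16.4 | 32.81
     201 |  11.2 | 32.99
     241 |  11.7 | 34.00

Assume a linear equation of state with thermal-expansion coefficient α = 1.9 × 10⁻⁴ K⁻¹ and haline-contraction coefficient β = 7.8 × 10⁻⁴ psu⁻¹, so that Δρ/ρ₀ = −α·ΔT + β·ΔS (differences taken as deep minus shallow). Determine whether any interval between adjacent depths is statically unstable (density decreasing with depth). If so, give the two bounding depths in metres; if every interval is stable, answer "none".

Evaluate Δρ/ρ₀ = −αΔT + βΔS across each adjacent pair:
  63–113 m: −αΔT+βΔS = −(1.9 × 10⁻⁴)(-5.3)+(7.8 × 10⁻⁴)(-0.97) = 2.5 × 10⁻⁴ → stable
  113–152 m: −αΔT+βΔS = −(1.9 × 10⁻⁴)(+0.8)+(7.8 × 10⁻⁴)(+1.20) = 7.8 × 10⁻⁴ → stable
  152–182 m: −αΔT+βΔS = −(1.9 × 10⁻⁴)(+2.1)+(7.8 × 10⁻⁴)(-1.43) = -1.5 × 10⁻³ → UNSTABLE
  182–201 m: −αΔT+βΔS = −(1.9 × 10⁻⁴)(-5.2)+(7.8 × 10⁻⁴)(+0.18) = 1.1 × 10⁻³ → stable
  201–241 m: −αΔT+βΔS = −(1.9 × 10⁻⁴)(+0.5)+(7.8 × 10⁻⁴)(+1.01) = 6.9 × 10⁻⁴ → stable
The 152–182 m interval has Δρ < 0: lighter water underlies denser water.

152–182 m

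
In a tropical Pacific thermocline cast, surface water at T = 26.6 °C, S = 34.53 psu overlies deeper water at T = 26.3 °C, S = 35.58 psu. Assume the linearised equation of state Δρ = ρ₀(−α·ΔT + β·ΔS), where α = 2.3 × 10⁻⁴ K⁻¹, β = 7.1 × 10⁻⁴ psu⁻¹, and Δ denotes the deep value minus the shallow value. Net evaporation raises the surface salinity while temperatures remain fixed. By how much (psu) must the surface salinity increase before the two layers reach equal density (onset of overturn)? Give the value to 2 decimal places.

Neutral buoyancy requires −α(T_deep − T_surf) + β(S_deep − S_surf′) = 0.
S_surf′ = S_deep − (α/β)·ΔT = 35.58 − (2.3 × 10⁻⁴/7.1 × 10⁻⁴)·(-0.3) = 35.6772 psu.
Increase required: 35.6772 − 34.53 = 1.1472 psu.

1.15 psu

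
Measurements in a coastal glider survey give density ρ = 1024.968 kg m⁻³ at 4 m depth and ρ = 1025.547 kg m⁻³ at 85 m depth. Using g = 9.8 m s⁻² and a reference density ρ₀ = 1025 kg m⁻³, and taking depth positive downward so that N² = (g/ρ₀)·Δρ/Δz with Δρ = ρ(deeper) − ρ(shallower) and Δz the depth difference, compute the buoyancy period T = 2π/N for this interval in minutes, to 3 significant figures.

Δρ = 1025.547 − 1024.968 = 0.579 kg m⁻³ over Δz = 85 − 4 = 81 m.
N² = (9.8/1025) × (0.579/81) = 6.8343 × 10⁻⁵ s⁻².
N = √(6.8343 × 10⁻⁵) = 8.2670 × 10⁻³ rad s⁻¹, so T = 2π/N = 760.03 s = 12.667 min ≈ 12.7 min.

12.7 min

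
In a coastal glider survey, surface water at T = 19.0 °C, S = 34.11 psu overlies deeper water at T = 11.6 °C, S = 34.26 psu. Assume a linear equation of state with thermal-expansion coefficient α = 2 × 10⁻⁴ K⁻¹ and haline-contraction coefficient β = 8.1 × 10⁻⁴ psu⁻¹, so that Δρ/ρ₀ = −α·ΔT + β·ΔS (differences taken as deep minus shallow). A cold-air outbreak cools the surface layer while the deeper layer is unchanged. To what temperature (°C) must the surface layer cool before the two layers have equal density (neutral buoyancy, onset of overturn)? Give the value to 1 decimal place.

Neutral buoyancy requires Δρ = 0, i.e. −α(T_deep − T_surf′) + β(S_deep − S_surf) = 0.
T_surf′ = T_deep − (β/α)·ΔS = 11.6 − (8.1 × 10⁻⁴/2 × 10⁻⁴)·(+0.15) = 10.992 °C.
Cooling required: 19.0 − (10.992) = 8.008 °C.

11.0 °C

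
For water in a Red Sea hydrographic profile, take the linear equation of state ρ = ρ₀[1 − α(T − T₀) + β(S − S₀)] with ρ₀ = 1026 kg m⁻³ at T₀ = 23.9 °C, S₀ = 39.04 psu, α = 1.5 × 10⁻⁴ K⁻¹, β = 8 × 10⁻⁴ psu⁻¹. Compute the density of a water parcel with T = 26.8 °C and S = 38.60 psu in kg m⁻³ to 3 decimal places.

T − T₀ = +2.9 K, S − S₀ = -0.44 psu.
Bracket = 1 − α·(+2.9) + β·(-0.44) = 1 + (-7.87 × 10⁻⁴) = 0.9992130.
ρ = 1026 × 0.9992130 = 1025.193 kg m⁻³.

1025.193 kg m⁻³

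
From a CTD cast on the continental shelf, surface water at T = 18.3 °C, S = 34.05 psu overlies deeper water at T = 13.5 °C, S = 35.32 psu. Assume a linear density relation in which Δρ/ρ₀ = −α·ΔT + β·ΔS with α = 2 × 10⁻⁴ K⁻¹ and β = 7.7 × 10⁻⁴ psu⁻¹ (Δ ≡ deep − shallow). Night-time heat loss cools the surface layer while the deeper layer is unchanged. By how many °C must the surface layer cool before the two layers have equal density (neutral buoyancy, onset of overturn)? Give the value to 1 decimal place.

9.7 °C

Neutral buoyancy requires Δρ = 0, i.e. −α(T_deep − T_surf′) + β(S_deep − S_surf) = 0.
T_surf′ = T_deep − (β/α)·ΔS = 13.5 − (7.7 × 10⁻⁴/2 × 10⁻⁴)·(+1.27) = 8.611 °C.
Cooling required: 18.3 − (8.611) = 9.689 °C.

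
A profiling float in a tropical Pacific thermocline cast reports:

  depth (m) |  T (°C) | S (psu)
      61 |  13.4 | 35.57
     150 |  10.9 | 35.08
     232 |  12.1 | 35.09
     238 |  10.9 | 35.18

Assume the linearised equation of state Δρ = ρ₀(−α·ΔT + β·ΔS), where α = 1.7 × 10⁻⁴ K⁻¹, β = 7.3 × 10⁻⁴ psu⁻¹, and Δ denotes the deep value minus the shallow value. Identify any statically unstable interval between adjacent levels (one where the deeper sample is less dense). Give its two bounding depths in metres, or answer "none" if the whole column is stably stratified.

Evaluate Δρ/ρ₀ = −αΔT + βΔS across each adjacent pair:
  61–150 m: −αΔT+βΔS = −(1.7 × 10⁻⁴)(-2.5)+(7.3 × 10⁻⁴)(-0.49) = 6.7 × 10⁻⁵ → stable
  150–232 m: −αΔT+βΔS = −(1.7 × 10⁻⁴)(+1.2)+(7.3 × 10⁻⁴)(+0.01) = -2.0 × 10⁻⁴ → UNSTABLE
  232–238 m: −αΔT+βΔS = −(1.7 × 10⁻⁴)(-1.2)+(7.3 × 10⁻⁴)(+0.09) = 2.7 × 10⁻⁴ → stable
The 150–232 m interval has Δρ < 0: lighter water underlies denser water.

150–232 m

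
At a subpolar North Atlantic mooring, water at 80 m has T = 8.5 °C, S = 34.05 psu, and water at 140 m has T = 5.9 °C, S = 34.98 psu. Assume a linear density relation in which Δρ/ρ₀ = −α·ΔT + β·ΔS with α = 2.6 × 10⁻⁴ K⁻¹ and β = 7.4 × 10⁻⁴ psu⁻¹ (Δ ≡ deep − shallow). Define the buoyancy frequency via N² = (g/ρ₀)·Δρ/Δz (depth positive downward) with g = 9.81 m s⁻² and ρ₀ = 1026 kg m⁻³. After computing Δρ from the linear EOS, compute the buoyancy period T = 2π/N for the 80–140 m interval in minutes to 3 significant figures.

ΔT = -2.6 K, ΔS = +0.93 psu (deep − shallow).
Δρ/ρ₀ = −αΔT + βΔS = 6.76 × 10⁻⁴ + 6.882 × 10⁻⁴ = 1.3642 × 10⁻³, so Δρ ≈ 1.400 kg m⁻³.
N² = (g/ρ₀)·Δρ/Δz = g·(Δρ/ρ₀)/Δz = 9.81 × 1.3642 × 10⁻³ / 60 = 2.2305 × 10⁻⁴ s⁻².
N = √(2.2305 × 10⁻⁴) = 0.014935 rad s⁻¹ → T = 2π/N = 420.70 s = 7.0117 min ≈ 7.01 min.

7.01 min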